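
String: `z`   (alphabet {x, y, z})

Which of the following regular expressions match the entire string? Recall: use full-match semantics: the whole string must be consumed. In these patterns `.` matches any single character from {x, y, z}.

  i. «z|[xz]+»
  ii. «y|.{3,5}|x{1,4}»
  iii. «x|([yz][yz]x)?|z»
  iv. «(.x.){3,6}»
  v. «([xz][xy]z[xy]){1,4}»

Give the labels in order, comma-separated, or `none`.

i → match
ii → no match
iii → match
iv → no match
v → no match

i, iii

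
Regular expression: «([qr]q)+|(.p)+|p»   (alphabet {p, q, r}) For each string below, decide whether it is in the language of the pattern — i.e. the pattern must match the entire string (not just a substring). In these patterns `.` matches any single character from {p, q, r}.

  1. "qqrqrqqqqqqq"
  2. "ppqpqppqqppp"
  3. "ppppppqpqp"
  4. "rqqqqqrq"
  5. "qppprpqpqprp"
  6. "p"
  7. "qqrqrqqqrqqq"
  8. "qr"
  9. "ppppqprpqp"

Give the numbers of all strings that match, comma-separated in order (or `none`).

1 → match
2 → no match
3 → match
4 → match
5 → match
6 → match
7 → match
8 → no match
9 → match

1, 3, 4, 5, 6, 7, 9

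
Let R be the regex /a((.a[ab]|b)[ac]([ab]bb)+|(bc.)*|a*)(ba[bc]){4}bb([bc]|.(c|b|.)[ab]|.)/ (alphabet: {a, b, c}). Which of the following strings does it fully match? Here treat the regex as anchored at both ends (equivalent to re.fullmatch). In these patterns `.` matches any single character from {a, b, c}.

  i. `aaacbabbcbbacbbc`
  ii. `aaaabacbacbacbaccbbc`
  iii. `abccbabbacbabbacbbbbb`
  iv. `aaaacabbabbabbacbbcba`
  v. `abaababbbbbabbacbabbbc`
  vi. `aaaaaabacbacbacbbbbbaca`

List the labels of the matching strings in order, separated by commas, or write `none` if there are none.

i → no match
ii → no match
iii → match
iv → no match
v → no match
vi → no match

iii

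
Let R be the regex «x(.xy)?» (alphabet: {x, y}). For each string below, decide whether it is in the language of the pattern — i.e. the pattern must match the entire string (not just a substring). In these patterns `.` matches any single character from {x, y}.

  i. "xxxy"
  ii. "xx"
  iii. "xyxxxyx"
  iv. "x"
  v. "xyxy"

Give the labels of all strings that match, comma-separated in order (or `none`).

i → match
ii → no match
iii → no match
iv → match
v → match

i, iv, v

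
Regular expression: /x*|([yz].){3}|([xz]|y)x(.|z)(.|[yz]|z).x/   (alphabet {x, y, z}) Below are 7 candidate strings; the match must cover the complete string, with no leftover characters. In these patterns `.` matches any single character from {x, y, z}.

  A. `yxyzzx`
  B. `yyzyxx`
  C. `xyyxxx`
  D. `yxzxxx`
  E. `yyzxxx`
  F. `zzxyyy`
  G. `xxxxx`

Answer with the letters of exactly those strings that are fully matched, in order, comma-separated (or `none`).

A → match
B → no match
C → no match
D → match
E → no match
F → no match
G → match

A, D, G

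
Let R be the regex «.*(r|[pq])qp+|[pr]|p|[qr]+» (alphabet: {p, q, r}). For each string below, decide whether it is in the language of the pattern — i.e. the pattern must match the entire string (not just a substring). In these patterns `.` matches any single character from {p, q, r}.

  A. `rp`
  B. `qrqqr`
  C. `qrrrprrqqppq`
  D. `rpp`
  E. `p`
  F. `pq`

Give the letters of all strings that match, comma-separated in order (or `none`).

A → no match
B → match
C → no match
D → no match
E → match
F → no match

B, E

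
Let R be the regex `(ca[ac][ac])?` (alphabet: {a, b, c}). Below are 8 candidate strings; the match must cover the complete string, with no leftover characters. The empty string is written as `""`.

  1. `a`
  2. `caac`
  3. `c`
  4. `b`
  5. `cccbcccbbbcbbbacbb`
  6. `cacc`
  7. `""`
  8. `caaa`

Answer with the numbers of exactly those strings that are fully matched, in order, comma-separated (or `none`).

2, 6, 7, 8

1 → no match
2 → match
3 → no match
4 → no match
5 → no match
6 → match
7 → match
8 → match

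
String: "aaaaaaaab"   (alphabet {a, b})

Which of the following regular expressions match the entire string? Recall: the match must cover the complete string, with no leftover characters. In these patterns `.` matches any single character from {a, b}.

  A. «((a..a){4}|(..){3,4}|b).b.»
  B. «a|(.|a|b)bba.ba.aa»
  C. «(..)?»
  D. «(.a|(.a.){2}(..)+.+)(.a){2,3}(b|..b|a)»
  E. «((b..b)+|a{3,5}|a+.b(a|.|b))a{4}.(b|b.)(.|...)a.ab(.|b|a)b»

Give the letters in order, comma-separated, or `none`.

D

A → no match
B → no match
C → no match
D → match
E → no match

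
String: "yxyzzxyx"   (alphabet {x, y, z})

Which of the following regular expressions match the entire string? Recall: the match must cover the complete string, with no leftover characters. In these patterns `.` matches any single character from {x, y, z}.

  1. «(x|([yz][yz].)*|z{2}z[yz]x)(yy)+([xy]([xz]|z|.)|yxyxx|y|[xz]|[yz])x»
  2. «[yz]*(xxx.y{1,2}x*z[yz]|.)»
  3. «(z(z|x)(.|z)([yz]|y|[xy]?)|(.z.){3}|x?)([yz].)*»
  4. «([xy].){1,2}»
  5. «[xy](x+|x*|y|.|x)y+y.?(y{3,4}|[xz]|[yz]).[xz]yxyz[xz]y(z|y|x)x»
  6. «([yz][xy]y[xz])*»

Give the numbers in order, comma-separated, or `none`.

1 → no match
2 → no match
3 → match
4 → no match
5 → no match
6 → match

3, 6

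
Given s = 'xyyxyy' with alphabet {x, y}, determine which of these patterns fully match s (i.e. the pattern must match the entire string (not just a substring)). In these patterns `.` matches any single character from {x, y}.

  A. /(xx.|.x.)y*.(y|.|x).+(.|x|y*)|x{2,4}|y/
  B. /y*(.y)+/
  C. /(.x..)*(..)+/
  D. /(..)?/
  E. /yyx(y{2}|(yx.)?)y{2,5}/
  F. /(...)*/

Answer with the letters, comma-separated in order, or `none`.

A → no match
B → no match
C → match
D → no match
E → no match — must start with 'yyx'
F → match

C, F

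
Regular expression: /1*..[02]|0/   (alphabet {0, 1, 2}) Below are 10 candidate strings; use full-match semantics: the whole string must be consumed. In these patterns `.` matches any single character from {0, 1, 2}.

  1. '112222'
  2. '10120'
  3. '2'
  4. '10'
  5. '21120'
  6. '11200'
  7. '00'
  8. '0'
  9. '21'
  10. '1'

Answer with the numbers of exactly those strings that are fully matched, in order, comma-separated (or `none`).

1 → no match
2 → no match
3 → no match
4 → no match
5 → no match
6 → match
7 → no match
8 → match
9 → no match
10 → no match

6, 8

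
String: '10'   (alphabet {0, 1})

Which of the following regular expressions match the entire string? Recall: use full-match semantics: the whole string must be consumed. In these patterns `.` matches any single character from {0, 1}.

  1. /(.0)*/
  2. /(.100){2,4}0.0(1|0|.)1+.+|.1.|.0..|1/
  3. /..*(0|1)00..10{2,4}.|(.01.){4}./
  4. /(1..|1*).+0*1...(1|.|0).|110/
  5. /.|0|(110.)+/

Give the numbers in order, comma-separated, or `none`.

1 → match
2 → no match
3 → no match
4 → no match
5 → no match

1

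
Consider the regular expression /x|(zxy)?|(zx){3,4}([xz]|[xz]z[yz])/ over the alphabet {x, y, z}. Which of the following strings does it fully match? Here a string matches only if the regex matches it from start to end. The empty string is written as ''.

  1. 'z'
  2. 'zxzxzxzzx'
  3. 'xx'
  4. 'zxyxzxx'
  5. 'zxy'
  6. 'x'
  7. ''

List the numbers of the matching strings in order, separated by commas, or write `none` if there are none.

5, 6, 7

1. 'z' → no match
2. 'zxzxzxzzx' → no match
3. 'xx' → no match
4. 'zxyxzxx' → no match
5. 'zxy' → match
6. 'x' → match
7. '' → match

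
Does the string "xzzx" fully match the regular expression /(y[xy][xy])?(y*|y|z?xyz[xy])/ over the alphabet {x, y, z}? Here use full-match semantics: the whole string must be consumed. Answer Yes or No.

No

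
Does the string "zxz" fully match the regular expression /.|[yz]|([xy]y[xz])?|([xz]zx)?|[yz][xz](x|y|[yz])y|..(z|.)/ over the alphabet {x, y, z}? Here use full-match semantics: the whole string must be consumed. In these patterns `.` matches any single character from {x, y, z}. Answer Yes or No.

Yes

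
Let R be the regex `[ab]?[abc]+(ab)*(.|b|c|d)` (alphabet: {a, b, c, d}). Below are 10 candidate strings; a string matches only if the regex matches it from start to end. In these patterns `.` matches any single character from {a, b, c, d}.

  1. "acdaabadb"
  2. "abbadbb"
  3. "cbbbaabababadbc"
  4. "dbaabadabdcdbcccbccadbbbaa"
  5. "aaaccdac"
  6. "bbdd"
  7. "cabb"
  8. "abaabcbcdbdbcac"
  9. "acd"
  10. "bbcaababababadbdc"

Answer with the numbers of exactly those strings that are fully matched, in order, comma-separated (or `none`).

1. "acdaabadb" → no match
2. "abbadbb" → no match
3 → no match
4 → no match
5. "aaaccdac" → no match
6. "bbdd" → no match
7. "cabb" → match
8 → no match
9. "acd" → match
10 → no match

7, 9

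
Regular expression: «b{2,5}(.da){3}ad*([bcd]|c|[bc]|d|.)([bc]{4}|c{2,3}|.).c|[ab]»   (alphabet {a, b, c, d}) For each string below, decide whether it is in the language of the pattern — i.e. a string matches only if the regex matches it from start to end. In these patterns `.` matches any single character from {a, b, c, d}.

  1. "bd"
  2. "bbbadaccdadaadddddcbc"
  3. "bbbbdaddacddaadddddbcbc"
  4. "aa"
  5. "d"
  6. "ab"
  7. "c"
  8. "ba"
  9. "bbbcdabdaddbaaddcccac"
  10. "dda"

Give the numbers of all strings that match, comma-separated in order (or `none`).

none

1. "bd" → no match
2 → no match
3 → no match
4. "aa" → no match
5. "d" → no match
6. "ab" → no match
7. "c" → no match
8. "ba" → no match
9 → no match
10. "dda" → no match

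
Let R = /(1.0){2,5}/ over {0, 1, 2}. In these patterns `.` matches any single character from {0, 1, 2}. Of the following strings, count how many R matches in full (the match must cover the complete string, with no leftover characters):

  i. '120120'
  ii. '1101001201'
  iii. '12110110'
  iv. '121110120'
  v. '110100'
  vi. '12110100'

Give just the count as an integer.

i → match
ii → no match — must end with '0'
iii → no match
iv → no match
v → match
vi → no match
Total matched: 2

2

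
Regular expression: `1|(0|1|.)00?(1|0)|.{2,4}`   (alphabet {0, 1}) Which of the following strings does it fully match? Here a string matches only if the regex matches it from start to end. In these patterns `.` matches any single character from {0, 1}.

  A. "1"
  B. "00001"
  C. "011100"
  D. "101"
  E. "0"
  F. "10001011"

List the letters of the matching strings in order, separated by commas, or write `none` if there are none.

A → match
B → no match
C → no match
D → match
E → no match
F → no match

A, D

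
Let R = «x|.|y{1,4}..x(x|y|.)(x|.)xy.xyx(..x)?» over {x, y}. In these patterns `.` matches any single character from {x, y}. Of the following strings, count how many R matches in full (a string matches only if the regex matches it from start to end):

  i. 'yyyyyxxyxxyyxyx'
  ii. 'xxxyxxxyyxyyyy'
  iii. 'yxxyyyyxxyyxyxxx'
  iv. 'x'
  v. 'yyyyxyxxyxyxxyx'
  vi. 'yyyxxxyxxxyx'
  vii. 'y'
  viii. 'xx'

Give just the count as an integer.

i → match
ii → no match
iii → no match
iv → match
v → match
vi → no match
vii → match
viii → no match
Total matched: 4

4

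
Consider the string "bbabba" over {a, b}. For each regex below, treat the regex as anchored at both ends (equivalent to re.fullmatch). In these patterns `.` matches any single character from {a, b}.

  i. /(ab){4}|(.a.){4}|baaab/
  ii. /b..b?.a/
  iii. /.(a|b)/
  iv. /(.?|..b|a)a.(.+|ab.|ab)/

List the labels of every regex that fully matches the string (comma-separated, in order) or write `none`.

ii

i → no match
ii → match
iii → no match
iv → no match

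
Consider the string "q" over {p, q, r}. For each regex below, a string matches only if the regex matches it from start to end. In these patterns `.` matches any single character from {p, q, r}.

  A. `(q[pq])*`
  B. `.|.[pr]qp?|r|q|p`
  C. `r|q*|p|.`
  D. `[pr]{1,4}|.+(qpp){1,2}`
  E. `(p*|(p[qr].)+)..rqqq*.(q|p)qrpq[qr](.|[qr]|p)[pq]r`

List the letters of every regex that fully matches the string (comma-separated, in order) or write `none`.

A → no match
B → match
C → match
D → no match
E → no match — must end with "r"

B, C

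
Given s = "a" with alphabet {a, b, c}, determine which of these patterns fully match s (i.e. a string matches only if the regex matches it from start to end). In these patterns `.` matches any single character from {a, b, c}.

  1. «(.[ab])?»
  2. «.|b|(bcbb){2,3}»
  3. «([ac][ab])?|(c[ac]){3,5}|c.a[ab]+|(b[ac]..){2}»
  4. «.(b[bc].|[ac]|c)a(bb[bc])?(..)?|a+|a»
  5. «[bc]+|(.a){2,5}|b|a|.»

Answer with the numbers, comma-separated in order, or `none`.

1 → no match
2 → match
3 → no match
4 → match
5 → match

2, 4, 5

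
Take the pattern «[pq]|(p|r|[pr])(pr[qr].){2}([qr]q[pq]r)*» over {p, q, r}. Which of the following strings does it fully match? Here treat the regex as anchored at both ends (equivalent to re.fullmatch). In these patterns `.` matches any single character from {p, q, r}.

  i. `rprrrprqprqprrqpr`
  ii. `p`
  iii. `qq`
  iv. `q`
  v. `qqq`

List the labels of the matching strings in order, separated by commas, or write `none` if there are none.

i, ii, iv

i → match
ii → match
iii → no match
iv → match
v → no match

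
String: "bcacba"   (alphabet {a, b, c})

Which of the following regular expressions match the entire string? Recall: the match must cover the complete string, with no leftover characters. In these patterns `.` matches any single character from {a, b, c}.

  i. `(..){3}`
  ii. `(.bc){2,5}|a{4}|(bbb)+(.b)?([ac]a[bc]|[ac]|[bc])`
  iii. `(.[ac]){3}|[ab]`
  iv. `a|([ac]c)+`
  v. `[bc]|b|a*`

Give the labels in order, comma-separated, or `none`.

i, iii

i → match
ii → no match
iii → match
iv → no match
v → no match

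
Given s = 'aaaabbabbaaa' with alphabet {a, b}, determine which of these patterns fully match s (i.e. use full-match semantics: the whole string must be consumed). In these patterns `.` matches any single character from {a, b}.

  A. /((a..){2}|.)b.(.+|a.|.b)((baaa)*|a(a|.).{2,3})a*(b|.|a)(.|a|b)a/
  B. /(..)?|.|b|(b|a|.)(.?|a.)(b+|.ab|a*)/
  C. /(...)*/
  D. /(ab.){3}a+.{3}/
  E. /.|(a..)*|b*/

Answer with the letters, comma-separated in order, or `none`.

A → no match
B → no match
C → match
D → no match — must start with 'ab'
E → match

C, E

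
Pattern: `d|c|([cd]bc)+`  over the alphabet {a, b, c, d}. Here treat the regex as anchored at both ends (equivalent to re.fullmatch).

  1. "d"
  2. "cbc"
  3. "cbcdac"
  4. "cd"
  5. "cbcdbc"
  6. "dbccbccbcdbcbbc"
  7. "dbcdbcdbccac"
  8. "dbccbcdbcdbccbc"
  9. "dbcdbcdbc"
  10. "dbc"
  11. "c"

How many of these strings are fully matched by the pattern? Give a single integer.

7

1 → match
2 → match
3 → no match
4 → no match
5 → match
6 → no match
7 → no match
8 → match
9 → match
10 → match
11 → match
Total matched: 7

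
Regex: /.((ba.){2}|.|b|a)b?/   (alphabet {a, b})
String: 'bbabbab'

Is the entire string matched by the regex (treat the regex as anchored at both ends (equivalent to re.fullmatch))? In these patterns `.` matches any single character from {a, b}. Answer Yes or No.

Yes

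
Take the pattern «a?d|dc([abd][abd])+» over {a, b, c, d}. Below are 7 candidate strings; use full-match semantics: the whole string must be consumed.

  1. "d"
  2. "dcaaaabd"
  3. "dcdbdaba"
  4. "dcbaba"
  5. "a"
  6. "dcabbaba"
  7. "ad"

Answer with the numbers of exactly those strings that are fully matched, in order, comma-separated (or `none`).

1, 2, 3, 4, 6, 7

1 → match
2 → match
3 → match
4 → match
5 → no match
6 → match
7 → match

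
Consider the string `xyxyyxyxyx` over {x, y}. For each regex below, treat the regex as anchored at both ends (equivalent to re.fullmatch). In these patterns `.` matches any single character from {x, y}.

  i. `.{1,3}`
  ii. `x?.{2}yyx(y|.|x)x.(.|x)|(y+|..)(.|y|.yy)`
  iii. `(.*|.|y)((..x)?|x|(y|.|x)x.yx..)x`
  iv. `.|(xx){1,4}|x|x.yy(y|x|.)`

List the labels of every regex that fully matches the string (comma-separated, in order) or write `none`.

ii, iii

i → no match
ii → match
iii → match
iv → no match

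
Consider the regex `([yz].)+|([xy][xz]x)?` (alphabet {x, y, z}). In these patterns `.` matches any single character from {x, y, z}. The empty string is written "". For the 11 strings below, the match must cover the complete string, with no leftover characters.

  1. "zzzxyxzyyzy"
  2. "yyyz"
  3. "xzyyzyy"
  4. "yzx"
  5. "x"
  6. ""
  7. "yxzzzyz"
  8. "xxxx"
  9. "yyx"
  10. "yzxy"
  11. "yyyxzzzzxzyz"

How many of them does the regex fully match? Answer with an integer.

3

1 → no match
2 → match
3 → no match
4 → match
5 → no match
6 → match
7 → no match
8 → no match
9 → no match
10 → no match
11 → no match
Total matched: 3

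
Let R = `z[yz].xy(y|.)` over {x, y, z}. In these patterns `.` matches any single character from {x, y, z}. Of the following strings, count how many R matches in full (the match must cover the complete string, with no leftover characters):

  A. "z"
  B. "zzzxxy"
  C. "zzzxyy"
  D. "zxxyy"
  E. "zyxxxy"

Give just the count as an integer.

A → no match
B → no match
C → match
D → no match
E → no match
Total matched: 1

1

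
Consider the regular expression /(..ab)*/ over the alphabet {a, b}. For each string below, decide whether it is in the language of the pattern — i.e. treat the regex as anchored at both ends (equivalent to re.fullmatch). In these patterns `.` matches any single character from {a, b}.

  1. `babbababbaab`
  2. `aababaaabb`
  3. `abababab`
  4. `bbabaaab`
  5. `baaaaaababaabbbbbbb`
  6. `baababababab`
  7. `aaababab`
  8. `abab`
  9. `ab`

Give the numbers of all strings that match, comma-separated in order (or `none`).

1 → no match
2 → no match
3 → match
4 → match
5 → no match
6 → match
7 → match
8 → match
9 → no match

3, 4, 6, 7, 8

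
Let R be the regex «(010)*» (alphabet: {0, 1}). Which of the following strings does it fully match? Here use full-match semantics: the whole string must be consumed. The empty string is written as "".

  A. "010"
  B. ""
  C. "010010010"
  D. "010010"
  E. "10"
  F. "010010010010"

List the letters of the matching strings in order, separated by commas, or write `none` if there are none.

A → match
B → match
C → match
D → match
E → no match
F → match

A, B, C, D, F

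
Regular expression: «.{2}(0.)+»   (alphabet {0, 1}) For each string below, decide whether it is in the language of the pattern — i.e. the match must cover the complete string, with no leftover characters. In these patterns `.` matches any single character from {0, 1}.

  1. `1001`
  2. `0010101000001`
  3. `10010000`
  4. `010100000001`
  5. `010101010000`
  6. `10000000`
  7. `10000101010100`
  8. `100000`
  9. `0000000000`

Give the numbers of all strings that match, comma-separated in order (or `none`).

1 → match
2 → no match
3 → match
4 → match
5 → match
6 → match
7 → match
8 → match
9 → match

1, 3, 4, 5, 6, 7, 8, 9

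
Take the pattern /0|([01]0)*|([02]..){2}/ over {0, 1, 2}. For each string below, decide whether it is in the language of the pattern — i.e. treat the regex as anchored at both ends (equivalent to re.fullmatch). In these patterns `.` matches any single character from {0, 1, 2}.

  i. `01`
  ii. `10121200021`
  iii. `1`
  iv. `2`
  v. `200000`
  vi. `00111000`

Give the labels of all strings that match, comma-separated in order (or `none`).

v

i. `01` → no match
ii. `10121200021` → no match
iii. `1` → no match
iv. `2` → no match
v. `200000` → match
vi. `00111000` → no match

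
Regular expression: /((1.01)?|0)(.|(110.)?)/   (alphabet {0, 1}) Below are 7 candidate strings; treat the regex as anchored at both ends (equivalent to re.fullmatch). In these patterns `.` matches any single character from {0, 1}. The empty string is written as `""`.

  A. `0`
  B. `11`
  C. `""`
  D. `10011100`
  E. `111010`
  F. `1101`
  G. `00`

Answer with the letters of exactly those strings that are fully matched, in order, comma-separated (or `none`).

A. `0` → match
B. `11` → no match
C. `""` → match
D. `10011100` → match
E. `111010` → no match
F. `1101` → match
G. `00` → match

A, C, D, F, G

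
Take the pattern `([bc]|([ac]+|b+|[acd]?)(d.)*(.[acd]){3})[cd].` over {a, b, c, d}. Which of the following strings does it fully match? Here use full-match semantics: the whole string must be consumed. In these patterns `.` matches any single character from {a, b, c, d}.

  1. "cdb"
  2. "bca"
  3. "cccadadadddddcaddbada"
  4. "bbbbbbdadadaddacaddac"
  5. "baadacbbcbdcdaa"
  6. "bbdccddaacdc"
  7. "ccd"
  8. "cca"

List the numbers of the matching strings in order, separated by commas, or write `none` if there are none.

1, 2, 6, 7, 8

1 → match
2 → match
3 → no match
4 → no match
5 → no match
6 → match
7 → match
8 → match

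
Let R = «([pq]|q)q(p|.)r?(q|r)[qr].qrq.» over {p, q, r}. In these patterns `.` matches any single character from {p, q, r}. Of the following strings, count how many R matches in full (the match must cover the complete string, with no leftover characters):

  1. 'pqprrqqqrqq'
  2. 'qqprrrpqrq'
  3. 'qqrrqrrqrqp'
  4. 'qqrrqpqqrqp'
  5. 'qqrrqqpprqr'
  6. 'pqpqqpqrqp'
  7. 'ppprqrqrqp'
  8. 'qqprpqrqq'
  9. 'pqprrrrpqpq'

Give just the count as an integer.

1 → match
2 → no match
3 → match
4 → no match
5 → no match
6 → match
7 → no match
8 → no match
9 → no match
Total matched: 3

3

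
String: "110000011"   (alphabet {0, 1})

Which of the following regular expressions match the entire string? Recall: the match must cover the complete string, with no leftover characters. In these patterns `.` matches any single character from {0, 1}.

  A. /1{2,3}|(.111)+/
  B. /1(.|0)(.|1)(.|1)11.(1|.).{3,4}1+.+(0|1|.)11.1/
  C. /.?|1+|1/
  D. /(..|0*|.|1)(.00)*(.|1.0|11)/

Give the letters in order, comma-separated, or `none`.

D

A → no match
B → no match
C → no match
D → match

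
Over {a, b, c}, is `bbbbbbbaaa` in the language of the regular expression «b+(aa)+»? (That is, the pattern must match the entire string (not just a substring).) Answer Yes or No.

No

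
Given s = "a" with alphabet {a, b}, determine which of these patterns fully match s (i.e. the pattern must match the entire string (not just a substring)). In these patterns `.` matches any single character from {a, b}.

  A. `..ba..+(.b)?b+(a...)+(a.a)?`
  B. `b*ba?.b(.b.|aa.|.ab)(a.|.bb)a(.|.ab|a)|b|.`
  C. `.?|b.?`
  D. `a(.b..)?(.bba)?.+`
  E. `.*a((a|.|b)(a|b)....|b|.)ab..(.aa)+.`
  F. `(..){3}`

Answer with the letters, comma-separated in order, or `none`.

B, C

A → no match
B → match
C → match
D → no match
E → no match
F → no match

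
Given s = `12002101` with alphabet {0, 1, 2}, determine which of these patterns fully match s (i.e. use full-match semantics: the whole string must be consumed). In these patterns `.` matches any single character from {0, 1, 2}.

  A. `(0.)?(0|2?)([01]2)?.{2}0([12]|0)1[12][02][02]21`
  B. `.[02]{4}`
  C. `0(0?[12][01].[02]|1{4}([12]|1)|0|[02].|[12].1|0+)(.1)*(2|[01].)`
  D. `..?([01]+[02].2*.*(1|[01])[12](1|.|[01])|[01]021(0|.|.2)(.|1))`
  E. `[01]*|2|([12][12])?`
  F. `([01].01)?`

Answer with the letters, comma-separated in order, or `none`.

D

A → no match — must end with `21`
B → no match
C → no match — must start with `0`
D → match
E → no match
F → no match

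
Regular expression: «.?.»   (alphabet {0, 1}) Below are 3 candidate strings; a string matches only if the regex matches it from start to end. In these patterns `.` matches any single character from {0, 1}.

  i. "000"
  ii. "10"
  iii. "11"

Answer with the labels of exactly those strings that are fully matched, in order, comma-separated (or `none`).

ii, iii

i → no match
ii → match
iii → match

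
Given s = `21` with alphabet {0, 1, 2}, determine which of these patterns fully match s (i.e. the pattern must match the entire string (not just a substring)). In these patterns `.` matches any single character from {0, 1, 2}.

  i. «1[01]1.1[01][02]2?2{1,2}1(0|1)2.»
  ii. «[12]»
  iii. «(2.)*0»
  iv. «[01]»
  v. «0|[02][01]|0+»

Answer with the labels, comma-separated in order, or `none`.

i → no match — must start with `1`
ii → no match
iii → no match — must end with `0`
iv → no match
v → match

v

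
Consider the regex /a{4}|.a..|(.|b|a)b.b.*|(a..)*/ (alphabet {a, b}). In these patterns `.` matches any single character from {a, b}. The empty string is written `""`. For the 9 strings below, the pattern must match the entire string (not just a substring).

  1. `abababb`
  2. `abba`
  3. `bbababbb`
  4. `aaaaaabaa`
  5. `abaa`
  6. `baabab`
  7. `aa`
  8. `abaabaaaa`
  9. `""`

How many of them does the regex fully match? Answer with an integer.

4

1 → match
2 → no match
3 → match
4 → no match
5 → no match
6 → no match
7 → no match
8 → match
9 → match
Total matched: 4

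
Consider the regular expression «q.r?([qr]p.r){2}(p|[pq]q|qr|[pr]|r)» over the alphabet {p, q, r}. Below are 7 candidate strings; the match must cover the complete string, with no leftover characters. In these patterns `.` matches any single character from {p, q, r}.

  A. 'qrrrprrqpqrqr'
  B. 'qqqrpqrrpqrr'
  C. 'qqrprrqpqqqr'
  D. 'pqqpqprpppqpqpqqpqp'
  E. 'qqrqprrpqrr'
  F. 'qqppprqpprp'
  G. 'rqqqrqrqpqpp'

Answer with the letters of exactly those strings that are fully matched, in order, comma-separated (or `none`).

A → match
B → no match
C → no match
D → no match — must start with 'q'
E → no match
F → no match
G → no match — must start with 'q'

A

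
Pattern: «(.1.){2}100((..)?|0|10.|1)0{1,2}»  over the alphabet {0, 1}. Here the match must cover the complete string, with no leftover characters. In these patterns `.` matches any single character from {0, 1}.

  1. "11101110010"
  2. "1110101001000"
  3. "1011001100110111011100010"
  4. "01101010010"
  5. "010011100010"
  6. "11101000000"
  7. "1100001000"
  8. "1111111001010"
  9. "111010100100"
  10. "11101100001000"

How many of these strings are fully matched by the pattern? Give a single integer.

1 → match
2 → match
3 → no match
4 → match
5 → match
6 → no match
7 → no match
8 → match
9 → match
10 → no match
Total matched: 6

6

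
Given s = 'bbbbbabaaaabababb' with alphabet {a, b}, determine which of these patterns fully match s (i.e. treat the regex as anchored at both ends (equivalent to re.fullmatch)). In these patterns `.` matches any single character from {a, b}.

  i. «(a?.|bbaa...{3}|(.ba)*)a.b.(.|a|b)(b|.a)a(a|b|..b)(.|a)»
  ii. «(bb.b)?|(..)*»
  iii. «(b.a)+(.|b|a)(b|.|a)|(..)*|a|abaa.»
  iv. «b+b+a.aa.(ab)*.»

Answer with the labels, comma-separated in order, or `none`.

i → no match
ii → no match
iii → no match
iv → match

iv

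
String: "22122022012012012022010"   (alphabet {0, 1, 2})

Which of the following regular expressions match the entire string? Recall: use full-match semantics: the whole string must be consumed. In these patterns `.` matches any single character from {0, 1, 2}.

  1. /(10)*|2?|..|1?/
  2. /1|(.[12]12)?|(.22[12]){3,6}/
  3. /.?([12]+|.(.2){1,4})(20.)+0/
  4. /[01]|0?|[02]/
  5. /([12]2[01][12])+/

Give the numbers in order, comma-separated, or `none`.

1 → no match
2 → no match
3 → match
4 → no match
5 → no match

3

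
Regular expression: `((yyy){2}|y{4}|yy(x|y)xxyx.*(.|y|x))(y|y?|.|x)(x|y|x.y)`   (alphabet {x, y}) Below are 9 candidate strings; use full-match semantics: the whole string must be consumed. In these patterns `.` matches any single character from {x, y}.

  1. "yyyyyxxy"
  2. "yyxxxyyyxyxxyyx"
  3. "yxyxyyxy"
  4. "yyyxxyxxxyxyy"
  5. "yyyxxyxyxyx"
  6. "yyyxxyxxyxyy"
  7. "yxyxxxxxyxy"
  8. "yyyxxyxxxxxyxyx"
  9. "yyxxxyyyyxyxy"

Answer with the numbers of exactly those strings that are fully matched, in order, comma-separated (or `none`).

1 → match
2 → no match
3 → no match
4 → match
5 → match
6 → match
7 → no match
8 → match
9 → no match

1, 4, 5, 6, 8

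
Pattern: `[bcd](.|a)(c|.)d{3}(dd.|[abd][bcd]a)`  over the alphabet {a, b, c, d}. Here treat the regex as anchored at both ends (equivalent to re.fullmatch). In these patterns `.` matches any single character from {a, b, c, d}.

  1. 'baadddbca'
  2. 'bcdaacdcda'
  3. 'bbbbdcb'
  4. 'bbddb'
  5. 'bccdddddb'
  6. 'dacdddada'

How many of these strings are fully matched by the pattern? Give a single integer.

3

1 → match
2 → no match
3 → no match
4 → no match
5 → match
6 → match
Total matched: 3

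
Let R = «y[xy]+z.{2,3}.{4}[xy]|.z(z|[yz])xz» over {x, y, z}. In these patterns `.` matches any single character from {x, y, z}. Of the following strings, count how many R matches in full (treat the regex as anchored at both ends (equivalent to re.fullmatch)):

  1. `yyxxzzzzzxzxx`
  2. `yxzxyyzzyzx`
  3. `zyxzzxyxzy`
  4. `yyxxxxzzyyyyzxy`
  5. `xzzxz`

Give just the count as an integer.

4

1 → match
2 → match
3 → no match
4 → match
5 → match
Total matched: 4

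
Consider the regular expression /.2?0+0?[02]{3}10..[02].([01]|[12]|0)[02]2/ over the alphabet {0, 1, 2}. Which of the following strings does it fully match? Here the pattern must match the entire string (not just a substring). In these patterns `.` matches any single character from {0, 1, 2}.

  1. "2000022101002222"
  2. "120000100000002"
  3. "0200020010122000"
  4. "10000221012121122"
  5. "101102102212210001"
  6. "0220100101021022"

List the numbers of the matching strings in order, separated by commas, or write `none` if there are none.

1, 2

1 → match
2 → match
3 → no match — must end with "2"
4 → no match
5 → no match — must end with "2"
6 → no match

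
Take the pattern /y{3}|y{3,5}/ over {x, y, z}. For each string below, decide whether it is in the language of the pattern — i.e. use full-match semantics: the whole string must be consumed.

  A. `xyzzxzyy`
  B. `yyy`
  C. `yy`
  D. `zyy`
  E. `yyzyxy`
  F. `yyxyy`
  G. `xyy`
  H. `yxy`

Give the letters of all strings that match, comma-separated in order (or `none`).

B

A. `xyzzxzyy` → no match — must start with `y`
B. `yyy` → match
C. `yy` → no match
D. `zyy` → no match — must start with `y`
E. `yyzyxy` → no match
F. `yyxyy` → no match
G. `xyy` → no match — must start with `y`
H. `yxy` → no match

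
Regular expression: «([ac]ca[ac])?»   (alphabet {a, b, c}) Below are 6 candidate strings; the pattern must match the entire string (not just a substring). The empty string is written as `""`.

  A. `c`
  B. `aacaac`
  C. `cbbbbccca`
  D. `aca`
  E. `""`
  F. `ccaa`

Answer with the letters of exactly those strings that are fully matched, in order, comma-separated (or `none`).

A → no match
B → no match
C → no match
D → no match
E → match
F → match

E, F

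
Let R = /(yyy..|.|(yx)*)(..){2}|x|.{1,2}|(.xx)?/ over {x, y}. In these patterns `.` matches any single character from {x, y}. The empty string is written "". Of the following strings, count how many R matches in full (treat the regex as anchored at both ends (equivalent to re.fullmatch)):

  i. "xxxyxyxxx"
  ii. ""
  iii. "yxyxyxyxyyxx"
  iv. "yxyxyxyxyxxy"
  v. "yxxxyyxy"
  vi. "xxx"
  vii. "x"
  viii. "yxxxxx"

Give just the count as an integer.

i → no match
ii → match
iii → match
iv → match
v → no match
vi → match
vii → match
viii → match
Total matched: 6

6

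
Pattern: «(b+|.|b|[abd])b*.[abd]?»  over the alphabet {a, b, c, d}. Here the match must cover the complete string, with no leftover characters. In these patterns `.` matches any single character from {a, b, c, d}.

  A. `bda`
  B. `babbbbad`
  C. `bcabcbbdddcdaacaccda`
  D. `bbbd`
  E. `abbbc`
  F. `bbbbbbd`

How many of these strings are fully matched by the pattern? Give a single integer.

A → match
B → no match
C → no match
D → match
E → match
F → match
Total matched: 4

4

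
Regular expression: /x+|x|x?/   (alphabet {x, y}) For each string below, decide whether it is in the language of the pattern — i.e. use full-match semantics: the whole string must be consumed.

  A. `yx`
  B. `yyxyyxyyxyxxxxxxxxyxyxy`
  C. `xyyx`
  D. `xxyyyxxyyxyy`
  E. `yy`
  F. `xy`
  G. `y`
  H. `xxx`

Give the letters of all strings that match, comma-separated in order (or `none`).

H

A → no match
B → no match
C → no match
D → no match
E → no match
F → no match
G → no match
H → match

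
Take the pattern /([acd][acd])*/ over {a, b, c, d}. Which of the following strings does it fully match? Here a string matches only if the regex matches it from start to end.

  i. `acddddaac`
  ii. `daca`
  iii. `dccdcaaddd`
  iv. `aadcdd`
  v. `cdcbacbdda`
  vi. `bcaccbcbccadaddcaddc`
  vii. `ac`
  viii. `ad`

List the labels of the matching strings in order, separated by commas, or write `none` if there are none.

ii, iii, iv, vii, viii

i → no match
ii → match
iii → match
iv → match
v → no match
vi → no match
vii → match
viii → match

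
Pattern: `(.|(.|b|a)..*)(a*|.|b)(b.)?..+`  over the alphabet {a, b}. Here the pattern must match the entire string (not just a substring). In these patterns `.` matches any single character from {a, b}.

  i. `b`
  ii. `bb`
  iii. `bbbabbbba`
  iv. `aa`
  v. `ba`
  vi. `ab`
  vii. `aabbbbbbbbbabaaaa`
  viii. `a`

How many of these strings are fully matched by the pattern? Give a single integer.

2

i. `b` → no match
ii. `bb` → no match
iii. `bbbabbbba` → match
iv. `aa` → no match
v. `ba` → no match
vi. `ab` → no match
vii → match
viii. `a` → no match
Total matched: 2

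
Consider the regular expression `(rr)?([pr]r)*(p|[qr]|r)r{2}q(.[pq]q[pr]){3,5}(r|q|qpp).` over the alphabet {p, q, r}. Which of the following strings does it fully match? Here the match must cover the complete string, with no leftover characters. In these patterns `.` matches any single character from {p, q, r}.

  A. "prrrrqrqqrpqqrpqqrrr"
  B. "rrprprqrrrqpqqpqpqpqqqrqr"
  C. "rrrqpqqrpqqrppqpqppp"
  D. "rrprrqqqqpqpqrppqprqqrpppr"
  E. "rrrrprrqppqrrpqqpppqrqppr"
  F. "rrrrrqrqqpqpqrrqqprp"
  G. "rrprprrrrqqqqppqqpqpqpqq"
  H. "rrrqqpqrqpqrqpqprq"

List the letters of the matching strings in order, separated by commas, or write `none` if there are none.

A → match
B → no match
C → match
D → no match
E → no match
F → match
G → match
H → match

A, C, F, G, H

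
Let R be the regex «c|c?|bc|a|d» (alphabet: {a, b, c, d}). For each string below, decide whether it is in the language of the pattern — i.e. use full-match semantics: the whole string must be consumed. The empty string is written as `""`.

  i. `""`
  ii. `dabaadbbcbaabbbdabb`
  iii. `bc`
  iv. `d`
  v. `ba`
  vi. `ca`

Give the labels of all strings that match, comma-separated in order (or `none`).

i → match
ii → no match
iii → match
iv → match
v → no match
vi → no match

i, iii, iv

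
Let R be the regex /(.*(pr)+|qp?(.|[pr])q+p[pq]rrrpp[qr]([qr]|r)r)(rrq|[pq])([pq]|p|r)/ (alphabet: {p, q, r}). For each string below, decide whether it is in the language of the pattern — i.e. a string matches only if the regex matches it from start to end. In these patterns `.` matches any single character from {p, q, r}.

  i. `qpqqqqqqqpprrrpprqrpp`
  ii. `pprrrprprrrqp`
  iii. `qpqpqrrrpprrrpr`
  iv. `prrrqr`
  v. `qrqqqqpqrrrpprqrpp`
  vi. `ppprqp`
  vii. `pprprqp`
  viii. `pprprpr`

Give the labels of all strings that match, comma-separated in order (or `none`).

i, ii, iii, iv, v, vi, vii, viii

i → match
ii → match
iii → match
iv → match
v → match
vi → match
vii → match
viii → match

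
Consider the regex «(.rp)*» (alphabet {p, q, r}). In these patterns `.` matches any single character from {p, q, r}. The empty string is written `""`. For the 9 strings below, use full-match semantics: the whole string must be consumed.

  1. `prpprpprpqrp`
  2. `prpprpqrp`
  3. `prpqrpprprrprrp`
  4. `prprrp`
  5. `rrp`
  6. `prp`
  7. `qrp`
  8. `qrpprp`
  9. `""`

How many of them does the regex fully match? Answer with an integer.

9

1 → match
2 → match
3 → match
4 → match
5 → match
6 → match
7 → match
8 → match
9 → match
Total matched: 9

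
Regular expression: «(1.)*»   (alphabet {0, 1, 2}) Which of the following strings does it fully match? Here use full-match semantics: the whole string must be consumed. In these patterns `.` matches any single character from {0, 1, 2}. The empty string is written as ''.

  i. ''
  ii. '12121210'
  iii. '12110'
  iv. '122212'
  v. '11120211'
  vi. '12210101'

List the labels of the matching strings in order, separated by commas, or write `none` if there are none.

i, ii

i → match
ii → match
iii → no match
iv → no match
v → no match
vi → no match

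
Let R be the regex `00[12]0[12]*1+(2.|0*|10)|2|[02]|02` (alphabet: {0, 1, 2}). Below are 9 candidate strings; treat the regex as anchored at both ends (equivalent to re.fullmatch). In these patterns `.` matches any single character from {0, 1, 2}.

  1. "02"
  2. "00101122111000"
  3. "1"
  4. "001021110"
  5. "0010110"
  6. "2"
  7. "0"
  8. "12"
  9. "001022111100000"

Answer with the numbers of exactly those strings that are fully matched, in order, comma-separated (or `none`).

1, 2, 4, 5, 6, 7, 9

1. "02" → match
2 → match
3. "1" → no match
4. "001021110" → match
5. "0010110" → match
6. "2" → match
7. "0" → match
8. "12" → no match
9 → match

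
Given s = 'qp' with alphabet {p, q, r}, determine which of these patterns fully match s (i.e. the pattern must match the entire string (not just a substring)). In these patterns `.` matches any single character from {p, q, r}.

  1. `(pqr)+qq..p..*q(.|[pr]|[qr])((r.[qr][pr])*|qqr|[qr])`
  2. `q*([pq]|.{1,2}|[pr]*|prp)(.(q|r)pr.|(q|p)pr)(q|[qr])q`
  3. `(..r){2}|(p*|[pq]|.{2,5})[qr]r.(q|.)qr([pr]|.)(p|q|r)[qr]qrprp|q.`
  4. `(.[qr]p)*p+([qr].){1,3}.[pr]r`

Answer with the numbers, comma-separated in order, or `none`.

3

1 → no match — must start with 'pqr'
2 → no match — must end with 'q'
3 → match
4 → no match — must end with 'r'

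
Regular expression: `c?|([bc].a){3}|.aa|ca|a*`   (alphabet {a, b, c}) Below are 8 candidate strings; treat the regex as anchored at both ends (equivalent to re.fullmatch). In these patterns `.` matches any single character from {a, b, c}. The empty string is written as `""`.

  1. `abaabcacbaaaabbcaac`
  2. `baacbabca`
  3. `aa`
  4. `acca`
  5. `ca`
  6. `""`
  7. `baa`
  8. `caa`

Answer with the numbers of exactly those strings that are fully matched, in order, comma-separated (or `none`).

1 → no match
2 → match
3 → match
4 → no match
5 → match
6 → match
7 → match
8 → match

2, 3, 5, 6, 7, 8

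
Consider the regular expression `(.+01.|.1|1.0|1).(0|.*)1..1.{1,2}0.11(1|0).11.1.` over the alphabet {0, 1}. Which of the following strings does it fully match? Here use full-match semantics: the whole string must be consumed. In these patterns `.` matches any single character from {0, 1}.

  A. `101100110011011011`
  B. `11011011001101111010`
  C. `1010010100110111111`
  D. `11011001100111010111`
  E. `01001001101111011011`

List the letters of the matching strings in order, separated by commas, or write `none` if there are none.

A → no match
B → no match
C → match
D → no match
E → match

C, E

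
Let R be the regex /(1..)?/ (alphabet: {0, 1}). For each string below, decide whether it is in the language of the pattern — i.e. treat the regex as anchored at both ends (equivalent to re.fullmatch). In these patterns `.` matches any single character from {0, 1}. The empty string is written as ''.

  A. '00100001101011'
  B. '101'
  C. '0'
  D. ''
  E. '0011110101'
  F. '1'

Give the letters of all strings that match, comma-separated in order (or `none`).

B, D

A → no match
B → match
C → no match
D → match
E → no match
F → no match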